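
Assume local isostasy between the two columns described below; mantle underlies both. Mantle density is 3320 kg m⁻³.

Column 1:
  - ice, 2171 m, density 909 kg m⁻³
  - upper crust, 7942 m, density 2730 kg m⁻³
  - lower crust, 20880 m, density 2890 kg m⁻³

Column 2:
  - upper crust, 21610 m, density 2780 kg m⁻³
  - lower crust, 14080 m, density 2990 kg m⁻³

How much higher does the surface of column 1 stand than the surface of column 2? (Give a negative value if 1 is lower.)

778 m

For any compensation level in the mantle, the mantle terms cancel and isostasy reduces to e = (Σt_1 − Σt_2) − (Σ(ρt)_1 − Σ(ρt)_2) / ρ_m.
Σt_1 = 30993 m; Σt_2 = 35690 m; Σ(ρt)_1 = 83998299; Σ(ρt)_2 = 102175000 (in m·kg m⁻³).
e = (30993 − 35690) − (83998299 − 102175000) / 3320 = 778 m.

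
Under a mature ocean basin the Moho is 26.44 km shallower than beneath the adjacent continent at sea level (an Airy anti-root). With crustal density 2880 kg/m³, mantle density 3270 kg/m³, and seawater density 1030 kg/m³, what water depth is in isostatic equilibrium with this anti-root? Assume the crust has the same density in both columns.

5.57 km

Replacing a thickness d of crust by seawater at the top must be balanced by replacing crust with mantle at the base: d (ρ_c − ρ_w) = a (ρ_m − ρ_c).
d = a (ρ_m − ρ_c)/(ρ_c − ρ_w) = 26.44 km × 390/1850 = 5.57 km.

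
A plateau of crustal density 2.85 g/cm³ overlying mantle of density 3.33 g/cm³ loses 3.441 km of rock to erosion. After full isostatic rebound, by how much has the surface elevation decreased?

Rebound u = e ρ_c/ρ_m = 3.441 km × 2.85/3.33 = 2.945 km.
Net surface drop = e − u = 3.441 km − 2.945 km = e (ρ_m − ρ_c)/ρ_m = 0.496 km.

0.496 km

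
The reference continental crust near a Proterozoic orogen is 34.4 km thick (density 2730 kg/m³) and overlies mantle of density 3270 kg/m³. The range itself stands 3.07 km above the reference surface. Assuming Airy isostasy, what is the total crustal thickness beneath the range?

53 km

Root depth r = h ρ_c / (ρ_m − ρ_c) = 3.07 km × 2730 / 540 = 15.52 km.
Total thickness = T + h + r = 34.4 km + 3.07 km + 15.52 km = 53 km.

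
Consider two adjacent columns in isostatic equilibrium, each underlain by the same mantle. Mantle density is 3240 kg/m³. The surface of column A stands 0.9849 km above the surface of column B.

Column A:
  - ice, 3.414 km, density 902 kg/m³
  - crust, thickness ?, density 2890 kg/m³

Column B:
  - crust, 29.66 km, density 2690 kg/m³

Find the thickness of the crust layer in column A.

32.9 km

Take the compensation level at the base of the deeper column (depth z_c below the surface of column A) and equate Σ ρ_i t_i down to z_c; mantle fills any gap and the z_c terms cancel.
Column A: 3.414×902 + x×2890 + (z_c − 3.414 − x)×3240
Column B: 0.9849×0 + 29.66×2690 + (z_c − 0.9849 − 29.66)×3240
The z_c×3240 term appears on both sides and cancels. Collect the known terms of each column as K = Σ(ρt)_known − 3240 × (depth of known layers): K_A = 3079.428 − 3240×3.414 = −7981.932; K_B = 79785.4 − 3240×(0.9849 + 29.66) = −19504.076.
Balance: K_A − x×(3240 − 2890) = K_B, so x = (K_A − K_B)/(3240 − 2890) = 11522.1/350 = 32.9 km.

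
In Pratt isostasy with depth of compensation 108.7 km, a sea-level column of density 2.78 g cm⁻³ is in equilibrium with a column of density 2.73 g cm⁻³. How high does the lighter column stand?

1.99 km

ρ_ref D = ρ (D + h) → h = D (ρ_ref − ρ)/ρ.
h = 108.7 km × (2.78 − 2.73)/2.73 = 1.99 km.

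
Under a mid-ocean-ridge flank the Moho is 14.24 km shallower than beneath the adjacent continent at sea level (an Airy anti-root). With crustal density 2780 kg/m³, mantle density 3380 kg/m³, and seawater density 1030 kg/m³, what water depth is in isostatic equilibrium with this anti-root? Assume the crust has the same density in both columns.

Replacing a thickness d of crust by seawater at the top must be balanced by replacing crust with mantle at the base: d (ρ_c − ρ_w) = a (ρ_m − ρ_c).
d = a (ρ_m − ρ_c)/(ρ_c − ρ_w) = 14.24 km × 600/1750 = 4.88 km.

4.88 km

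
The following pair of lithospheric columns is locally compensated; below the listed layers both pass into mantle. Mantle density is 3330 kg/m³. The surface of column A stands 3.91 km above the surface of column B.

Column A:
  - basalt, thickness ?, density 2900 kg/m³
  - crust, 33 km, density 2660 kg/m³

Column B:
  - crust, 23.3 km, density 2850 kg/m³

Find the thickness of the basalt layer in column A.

Take the compensation level at the base of the deeper column (depth z_c below the surface of column A) and equate Σ ρ_i t_i down to z_c; mantle fills any gap and the z_c terms cancel.
Column A: x×2900 + 33×2660 + (z_c − 33 − x)×3330
Column B: 3.91×0 + 23.3×2850 + (z_c − 3.91 − 23.3)×3330
The z_c×3330 term appears on both sides and cancels. Collect the known terms of each column as K = Σ(ρt)_known − 3330 × (depth of known layers): K_A = 87780 − 3330×33 = −22110; K_B = 66405 − 3330×(3.91 + 23.3) = −24204.3.
Balance: K_A − x×(3330 − 2900) = K_B, so x = (K_A − K_B)/(3330 − 2900) = 2094.3/430 = 4.87 km.

4.87 km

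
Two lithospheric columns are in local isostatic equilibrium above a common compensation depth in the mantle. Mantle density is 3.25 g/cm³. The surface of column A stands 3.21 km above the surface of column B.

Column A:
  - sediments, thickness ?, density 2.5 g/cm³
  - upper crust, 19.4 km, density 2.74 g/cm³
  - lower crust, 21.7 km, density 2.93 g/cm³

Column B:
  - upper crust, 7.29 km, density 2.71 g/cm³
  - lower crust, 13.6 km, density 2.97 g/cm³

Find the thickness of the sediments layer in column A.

1.79 km

Take the compensation level at the base of the deeper column (depth z_c below the surface of column A) and equate Σ ρ_i t_i down to z_c; mantle fills any gap and the z_c terms cancel.
Column A: x×2.5 + 19.4×2.74 + 21.7×2.93 + (z_c − 41.1 − x)×3.25
Column B: 3.21×0 + 7.29×2.71 + 13.6×2.97 + (z_c − 3.21 − 20.89)×3.25
The z_c×3.25 term appears on both sides and cancels. Collect the known terms of each column as K = Σ(ρt)_known − 3.25 × (depth of known layers): K_A = 116.737 − 3.25×41.1 = −16.838; K_B = 60.1479 − 3.25×(3.21 + 20.89) = −18.1771.
Balance: K_A − x×(3.25 − 2.5) = K_B, so x = (K_A − K_B)/(3.25 − 2.5) = 1.3391/0.75 = 1.79 km.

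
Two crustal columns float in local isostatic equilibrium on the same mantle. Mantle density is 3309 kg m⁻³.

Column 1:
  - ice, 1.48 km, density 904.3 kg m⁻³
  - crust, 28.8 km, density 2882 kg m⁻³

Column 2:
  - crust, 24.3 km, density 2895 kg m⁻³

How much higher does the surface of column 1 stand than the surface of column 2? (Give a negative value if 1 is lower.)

1.75 km

For any compensation level in the mantle, the mantle terms cancel and isostasy reduces to e = (Σt_1 − Σt_2) − (Σ(ρt)_1 − Σ(ρt)_2) / ρ_m.
Σt_1 = 30.28 km; Σt_2 = 24.3 km; Σ(ρt)_1 = 84339.964; Σ(ρt)_2 = 70348.5 (in km·kg m⁻³).
e = (30.28 − 24.3) − (84339.964 − 70348.5) / 3309 = 1.75 km.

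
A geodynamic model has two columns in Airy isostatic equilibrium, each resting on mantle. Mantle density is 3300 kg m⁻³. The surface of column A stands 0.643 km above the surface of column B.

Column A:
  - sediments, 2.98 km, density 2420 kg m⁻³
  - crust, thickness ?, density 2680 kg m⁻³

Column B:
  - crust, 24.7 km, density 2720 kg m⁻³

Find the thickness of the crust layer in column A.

Take the compensation level at the base of the deeper column (depth z_c below the surface of column A) and equate Σ ρ_i t_i down to z_c; mantle fills any gap and the z_c terms cancel.
Column A: 2.98×2420 + x×2680 + (z_c − 2.98 − x)×3300
Column B: 0.643×0 + 24.7×2720 + (z_c − 0.643 − 24.7)×3300
The z_c×3300 term appears on both sides and cancels. Collect the known terms of each column as K = Σ(ρt)_known − 3300 × (depth of known layers): K_A = 7211.6 − 3300×2.98 = −2622.4; K_B = 67184 − 3300×(0.643 + 24.7) = −16447.9.
Balance: K_A − x×(3300 − 2680) = K_B, so x = (K_A − K_B)/(3300 − 2680) = 13825.5/620 = 22.3 km.

22.3 km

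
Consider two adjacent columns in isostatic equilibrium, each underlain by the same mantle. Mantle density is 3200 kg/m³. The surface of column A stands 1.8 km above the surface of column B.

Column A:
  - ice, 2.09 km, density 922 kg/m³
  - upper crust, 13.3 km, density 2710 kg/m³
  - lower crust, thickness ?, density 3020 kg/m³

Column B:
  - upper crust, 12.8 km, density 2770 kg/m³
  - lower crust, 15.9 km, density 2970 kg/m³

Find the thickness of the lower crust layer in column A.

Take the compensation level at the base of the deeper column (depth z_c below the surface of column A) and equate Σ ρ_i t_i down to z_c; mantle fills any gap and the z_c terms cancel.
Column A: 2.09×922 + 13.3×2710 + x×3020 + (z_c − 15.39 − x)×3200
Column B: 1.8×0 + 12.8×2770 + 15.9×2970 + (z_c − 1.8 − 28.7)×3200
The z_c×3200 term appears on both sides and cancels. Collect the known terms of each column as K = Σ(ρt)_known − 3200 × (depth of known layers): K_A = 37969.98 − 3200×15.39 = −11278.02; K_B = 82679 − 3200×(1.8 + 28.7) = −14921.
Balance: K_A − x×(3200 − 3020) = K_B, so x = (K_A − K_B)/(3200 − 3020) = 3642.98/180 = 20.2 km.

20.2 km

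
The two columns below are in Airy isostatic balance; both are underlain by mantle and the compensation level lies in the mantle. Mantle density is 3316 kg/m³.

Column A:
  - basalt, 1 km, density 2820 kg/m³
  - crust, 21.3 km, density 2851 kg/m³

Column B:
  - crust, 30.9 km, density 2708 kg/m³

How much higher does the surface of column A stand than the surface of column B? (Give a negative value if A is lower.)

For any compensation level in the mantle, the mantle terms cancel and isostasy reduces to e = (Σt_A − Σt_B) − (Σ(ρt)_A − Σ(ρt)_B) / ρ_m.
Σt_A = 22.3 km; Σt_B = 30.9 km; Σ(ρt)_A = 63546.3; Σ(ρt)_B = 83677.2 (in km·kg/m³).
e = (22.3 − 30.9) − (63546.3 − 83677.2) / 3316 = −2.53 km.

−2.53 km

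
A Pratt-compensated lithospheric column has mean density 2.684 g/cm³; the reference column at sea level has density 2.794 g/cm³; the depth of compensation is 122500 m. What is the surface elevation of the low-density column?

5020 m

ρ_ref D = ρ (D + h) → h = D (ρ_ref − ρ)/ρ.
h = 122500 m × (2.794 − 2.684)/2.684 = 5020 m.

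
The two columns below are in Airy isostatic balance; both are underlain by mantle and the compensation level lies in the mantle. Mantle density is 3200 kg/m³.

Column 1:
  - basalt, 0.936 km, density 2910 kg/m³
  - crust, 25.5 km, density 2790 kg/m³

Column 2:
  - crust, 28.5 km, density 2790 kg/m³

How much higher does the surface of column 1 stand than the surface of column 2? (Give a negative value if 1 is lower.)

For any compensation level in the mantle, the mantle terms cancel and isostasy reduces to e = (Σt_1 − Σt_2) − (Σ(ρt)_1 − Σ(ρt)_2) / ρ_m.
Σt_1 = 26.436 km; Σt_2 = 28.5 km; Σ(ρt)_1 = 73868.76; Σ(ρt)_2 = 79515 (in km·kg/m³).
e = (26.436 − 28.5) − (73868.76 − 79515) / 3200 = −0.3 km.

−0.3 km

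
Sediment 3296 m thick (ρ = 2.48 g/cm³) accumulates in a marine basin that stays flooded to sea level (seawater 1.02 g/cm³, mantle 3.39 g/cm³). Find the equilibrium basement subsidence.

2030 m

Submarine loading: the sediment displaces seawater, and the subsidence is in turn flooded, so s (ρ_m − ρ_w) = t (ρ_sed − ρ_w).
s = 3296 m × (2.48 − 1.02) / (3.39 − 1.02) = 2030 m.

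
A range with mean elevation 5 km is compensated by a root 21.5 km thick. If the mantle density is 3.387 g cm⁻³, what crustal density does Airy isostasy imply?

ρ_c h = (ρ_m − ρ_c) r → ρ_c (h + r) = ρ_m r → ρ_c = ρ_m r / (h + r).
ρ_c = 3.387 × 21.5 km / (5 km + 21.5 km) = 2.75 g cm⁻³.

2.75 g cm⁻³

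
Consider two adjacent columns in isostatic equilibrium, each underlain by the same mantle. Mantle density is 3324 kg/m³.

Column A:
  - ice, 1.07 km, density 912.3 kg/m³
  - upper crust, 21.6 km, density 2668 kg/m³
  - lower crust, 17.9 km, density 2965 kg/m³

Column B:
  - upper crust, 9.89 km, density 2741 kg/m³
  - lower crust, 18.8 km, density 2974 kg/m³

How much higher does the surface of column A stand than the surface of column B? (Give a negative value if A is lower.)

For any compensation level in the mantle, the mantle terms cancel and isostasy reduces to e = (Σt_A − Σt_B) − (Σ(ρt)_A − Σ(ρt)_B) / ρ_m.
Σt_A = 40.57 km; Σt_B = 28.69 km; Σ(ρt)_A = 111678.461; Σ(ρt)_B = 83019.69 (in km·kg/m³).
e = (40.57 − 28.69) − (111678.461 − 83019.69) / 3324 = 3.26 km.

3.26 km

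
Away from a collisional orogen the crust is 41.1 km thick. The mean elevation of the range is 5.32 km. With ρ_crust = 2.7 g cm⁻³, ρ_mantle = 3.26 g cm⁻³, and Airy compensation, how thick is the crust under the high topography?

Root depth r = h ρ_c / (ρ_m − ρ_c) = 5.32 km × 2.7 / 0.56 = 25.65 km.
Total thickness = T + h + r = 41.1 km + 5.32 km + 25.65 km = 72.1 km.

72.1 km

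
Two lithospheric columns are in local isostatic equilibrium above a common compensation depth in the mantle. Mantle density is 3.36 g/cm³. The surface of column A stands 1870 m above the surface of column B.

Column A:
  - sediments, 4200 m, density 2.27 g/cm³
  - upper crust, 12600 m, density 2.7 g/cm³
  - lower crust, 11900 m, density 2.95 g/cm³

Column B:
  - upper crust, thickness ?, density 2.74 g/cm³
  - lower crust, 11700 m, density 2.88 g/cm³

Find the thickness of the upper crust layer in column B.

Take the compensation level at the base of the deeper column (depth z_c below the surface of column A) and equate Σ ρ_i t_i down to z_c; mantle fills any gap and the z_c terms cancel.
Column A: 4200×2.27 + 12600×2.7 + 11900×2.95 + (z_c − 28700)×3.36
Column B: 1870×0 + x×2.74 + 11700×2.88 + (z_c − 1870 − 11700 − x)×3.36
The z_c×3.36 term appears on both sides and cancels. Collect the known terms of each column as K = Σ(ρt)_known − 3.36 × (depth of known layers): K_A = 78659 − 3.36×28700 = −17773; K_B = 33696 − 3.36×(1870 + 11700) = −11899.2.
Balance: K_A = K_B − x×(3.36 − 2.74), so x = (K_B − K_A)/(3.36 − 2.74) = 5873.8/0.62 = 9470 m.

9470 m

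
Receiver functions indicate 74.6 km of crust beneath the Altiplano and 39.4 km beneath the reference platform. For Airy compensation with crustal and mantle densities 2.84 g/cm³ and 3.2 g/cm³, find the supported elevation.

Excess crust Δ = 74.6 km − 39.4 km = 35.2 km, split between elevation h and root r with h + r = Δ.
Airy balance ρ_c h = (ρ_m − ρ_c) r gives r = h ρ_c/(ρ_m − ρ_c), so h (1 + ρ_c/(ρ_m − ρ_c)) = Δ, i.e. h = Δ (ρ_m − ρ_c)/ρ_m.
h = 35.2 km × 0.36/3.2 = 3.96 km.

3.96 km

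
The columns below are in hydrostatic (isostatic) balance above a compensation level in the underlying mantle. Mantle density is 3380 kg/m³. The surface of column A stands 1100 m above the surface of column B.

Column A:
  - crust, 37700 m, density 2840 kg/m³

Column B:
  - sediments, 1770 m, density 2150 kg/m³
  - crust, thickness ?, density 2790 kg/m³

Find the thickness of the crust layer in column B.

24500 m

Take the compensation level at the base of the deeper column (depth z_c below the surface of column A) and equate Σ ρ_i t_i down to z_c; mantle fills any gap and the z_c terms cancel.
Column A: 37700×2840 + (z_c − 37700)×3380
Column B: 1100×0 + 1770×2150 + x×2790 + (z_c − 1100 − 1770 − x)×3380
The z_c×3380 term appears on both sides and cancels. Collect the known terms of each column as K = Σ(ρt)_known − 3380 × (depth of known layers): K_A = 107068000 − 3380×37700 = −20358000; K_B = 3805500 − 3380×(1100 + 1770) = −5895100.
Balance: K_A = K_B − x×(3380 − 2790), so x = (K_B − K_A)/(3380 − 2790) = 14462900/590 = 24500 m.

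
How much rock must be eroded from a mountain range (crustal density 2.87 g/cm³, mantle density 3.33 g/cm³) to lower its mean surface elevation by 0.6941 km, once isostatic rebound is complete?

Net drop Δ = e − u = e − e ρ_c/ρ_m = e (ρ_m − ρ_c)/ρ_m.
e = Δ ρ_m/(ρ_m − ρ_c) = 0.6941 km × 3.33/0.46 = 5.02 km.

5.02 km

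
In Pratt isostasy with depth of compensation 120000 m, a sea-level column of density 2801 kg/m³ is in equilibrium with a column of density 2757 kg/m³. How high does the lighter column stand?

1920 m

ρ_ref D = ρ (D + h) → h = D (ρ_ref − ρ)/ρ.
h = 120000 m × (2801 − 2757)/2757 = 1920 m.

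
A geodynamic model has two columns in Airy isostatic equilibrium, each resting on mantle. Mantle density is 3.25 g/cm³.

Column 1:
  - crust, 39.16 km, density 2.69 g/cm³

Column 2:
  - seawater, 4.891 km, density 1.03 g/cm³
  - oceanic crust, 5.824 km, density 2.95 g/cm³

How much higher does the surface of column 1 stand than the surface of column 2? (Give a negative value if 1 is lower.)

2.87 km

For any compensation level in the mantle, the mantle terms cancel and isostasy reduces to e = (Σt_1 − Σt_2) − (Σ(ρt)_1 − Σ(ρt)_2) / ρ_m.
Σt_1 = 39.16 km; Σt_2 = 10.715 km; Σ(ρt)_1 = 105.3404; Σ(ρt)_2 = 22.21853 (in km·g/cm³).
e = (39.16 − 10.715) − (105.3404 − 22.21853) / 3.25 = 2.87 km.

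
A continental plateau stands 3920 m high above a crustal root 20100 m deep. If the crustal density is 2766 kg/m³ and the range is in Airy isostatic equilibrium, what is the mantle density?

3310 kg/m³

Airy balance: ρ_c h = (ρ_m − ρ_c) r → ρ_m = ρ_c (1 + h/r).
ρ_m = 2766 × (1 + 3920 m/20100 m) = 3310 kg/m³.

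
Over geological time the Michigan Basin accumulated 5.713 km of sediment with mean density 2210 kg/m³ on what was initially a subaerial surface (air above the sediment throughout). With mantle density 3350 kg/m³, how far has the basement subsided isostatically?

Subaerial load: s = t ρ_sed / ρ_m = 5.713 km × 2210/3350 = 3.77 km.

3.77 km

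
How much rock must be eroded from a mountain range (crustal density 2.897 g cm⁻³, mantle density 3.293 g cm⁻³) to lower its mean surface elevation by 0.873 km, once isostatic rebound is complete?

7.26 km

Net drop Δ = e − u = e − e ρ_c/ρ_m = e (ρ_m − ρ_c)/ρ_m.
e = Δ ρ_m/(ρ_m − ρ_c) = 0.873 km × 3.293/0.396 = 7.26 km.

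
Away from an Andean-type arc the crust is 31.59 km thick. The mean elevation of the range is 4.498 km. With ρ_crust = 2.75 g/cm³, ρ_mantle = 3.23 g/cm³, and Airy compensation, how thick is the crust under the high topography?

61.9 km

Root depth r = h ρ_c / (ρ_m − ρ_c) = 4.498 km × 2.75 / 0.48 = 25.77 km.
Total thickness = T + h + r = 31.59 km + 4.498 km + 25.77 km = 61.9 km.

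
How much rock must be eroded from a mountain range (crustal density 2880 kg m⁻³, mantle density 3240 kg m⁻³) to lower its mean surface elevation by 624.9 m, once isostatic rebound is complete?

5620 m

Net drop Δ = e − u = e − e ρ_c/ρ_m = e (ρ_m − ρ_c)/ρ_m.
e = Δ ρ_m/(ρ_m − ρ_c) = 624.9 m × 3240/360 = 5620 m.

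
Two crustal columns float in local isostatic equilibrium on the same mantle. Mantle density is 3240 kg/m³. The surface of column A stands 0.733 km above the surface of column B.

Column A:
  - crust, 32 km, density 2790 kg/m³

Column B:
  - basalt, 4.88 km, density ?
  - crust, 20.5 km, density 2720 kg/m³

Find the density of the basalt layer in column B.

2960 kg/m³

Take the compensation level at the base of the deeper column (depth z_c below the surface of column A) and equate Σ ρ_i t_i down to z_c; mantle fills any gap and the z_c terms cancel.
Column A: 32×2790 + (z_c − 32)×3240
Column B: 0.733×0 + 4.88×ρ + 20.5×2720 + (z_c − 0.733 − 25.38)×3240
The z_c×3240 term appears on both sides and cancels. Collect the known terms of each column as K = Σ(ρt)_known − 3240 × (depth of known layers): K_A = 89280 − 3240×32 = −14400; K_B = 55760 − 3240×(0.733 + 25.38) = −28846.12.
Balance: K_A = K_B + 4.88×ρ, so ρ = (K_A − K_B)/4.88 = 14446.1/4.88 = 2960 kg/m³.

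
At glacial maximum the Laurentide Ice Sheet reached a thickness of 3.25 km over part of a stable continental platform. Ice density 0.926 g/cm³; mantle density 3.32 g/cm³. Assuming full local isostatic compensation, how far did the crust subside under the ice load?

Equating mass per unit area of the two columns: the ice load ρ_ice t is balanced by mantle displaced below, ρ_m s.
s = t ρ_ice / ρ_m = 3.25 km × 0.926/3.32 = 0.906 km.

0.906 km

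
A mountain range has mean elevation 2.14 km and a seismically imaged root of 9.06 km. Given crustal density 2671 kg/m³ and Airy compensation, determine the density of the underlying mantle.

3300 kg/m³

Airy balance: ρ_c h = (ρ_m − ρ_c) r → ρ_m = ρ_c (1 + h/r).
ρ_m = 2671 × (1 + 2.14 km/9.06 km) = 3300 kg/m³.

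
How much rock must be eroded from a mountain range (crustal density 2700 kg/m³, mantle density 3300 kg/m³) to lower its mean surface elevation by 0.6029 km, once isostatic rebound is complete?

Net drop Δ = e − u = e − e ρ_c/ρ_m = e (ρ_m − ρ_c)/ρ_m.
e = Δ ρ_m/(ρ_m − ρ_c) = 0.6029 km × 3300/600 = 3.32 km.

3.32 km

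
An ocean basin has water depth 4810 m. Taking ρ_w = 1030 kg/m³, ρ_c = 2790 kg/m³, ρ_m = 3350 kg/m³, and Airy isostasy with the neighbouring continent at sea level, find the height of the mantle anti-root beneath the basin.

For local isostatic compensation: replacing crust with seawater at the top is compensated by replacing crust with mantle at the base: d (ρ_c − ρ_w) = a (ρ_m − ρ_c).
a = d (ρ_c − ρ_w)/(ρ_m − ρ_c) = 4810 m × 1760/560 = 15100 m.

15100 m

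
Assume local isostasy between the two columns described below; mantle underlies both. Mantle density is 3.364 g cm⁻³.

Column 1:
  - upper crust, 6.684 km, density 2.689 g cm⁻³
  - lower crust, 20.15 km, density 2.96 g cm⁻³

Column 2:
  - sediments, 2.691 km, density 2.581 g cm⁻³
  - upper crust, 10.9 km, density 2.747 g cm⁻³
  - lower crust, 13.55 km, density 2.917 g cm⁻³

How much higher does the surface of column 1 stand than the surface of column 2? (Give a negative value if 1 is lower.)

−0.665 km

For any compensation level in the mantle, the mantle terms cancel and isostasy reduces to e = (Σt_1 − Σt_2) − (Σ(ρt)_1 − Σ(ρt)_2) / ρ_m.
Σt_1 = 26.834 km; Σt_2 = 27.141 km; Σ(ρt)_1 = 77.617276; Σ(ρt)_2 = 76.413121 (in km·g cm⁻³).
e = (26.834 − 27.141) − (77.617276 − 76.413121) / 3.364 = −0.665 km.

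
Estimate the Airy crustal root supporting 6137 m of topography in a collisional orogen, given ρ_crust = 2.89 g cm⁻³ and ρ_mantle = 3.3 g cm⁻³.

43300 m

By Archimedes' principle applied to the lithosphere: the weight of the topography is balanced by the buoyancy of the root, ρ_c h = (ρ_m − ρ_c) r.
r = h · ρ_c / (ρ_m − ρ_c) = 6137 m × 2.89 / (3.3 − 2.89) = 43300 m.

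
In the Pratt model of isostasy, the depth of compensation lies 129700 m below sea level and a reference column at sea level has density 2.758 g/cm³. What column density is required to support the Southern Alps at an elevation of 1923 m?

2.72 g/cm³

Pratt balance: ρ_ref D = ρ (D + h).
ρ = ρ_ref D/(D + h) = 2.758 × 129700 m/(129700 m + 1923 m) = 2.72 g/cm³.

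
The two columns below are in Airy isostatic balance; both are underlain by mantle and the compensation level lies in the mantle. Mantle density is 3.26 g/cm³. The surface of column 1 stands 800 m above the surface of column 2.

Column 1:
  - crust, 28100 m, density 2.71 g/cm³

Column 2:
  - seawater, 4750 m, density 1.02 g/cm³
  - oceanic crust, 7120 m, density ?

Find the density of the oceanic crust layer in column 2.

2.95 g/cm³

Take the compensation level at the base of the deeper column (depth z_c below the surface of column 1) and equate Σ ρ_i t_i down to z_c; mantle fills any gap and the z_c terms cancel.
Column 1: 28100×2.71 + (z_c − 28100)×3.26
Column 2: 800×0 + 4750×1.02 + 7120×ρ + (z_c − 800 − 11870)×3.26
The z_c×3.26 term appears on both sides and cancels. Collect the known terms of each column as K = Σ(ρt)_known − 3.26 × (depth of known layers): K_1 = 76151 − 3.26×28100 = −15455; K_2 = 4845 − 3.26×(800 + 11870) = −36459.2.
Balance: K_1 = K_2 + 7120×ρ, so ρ = (K_1 − K_2)/7120 = 21004.2/7120 = 2.95 g/cm³.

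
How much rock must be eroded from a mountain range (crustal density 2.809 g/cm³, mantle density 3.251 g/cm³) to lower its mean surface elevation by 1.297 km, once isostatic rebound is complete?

9.54 km

Net drop Δ = e − u = e − e ρ_c/ρ_m = e (ρ_m − ρ_c)/ρ_m.
e = Δ ρ_m/(ρ_m − ρ_c) = 1.297 km × 3.251/0.442 = 9.54 km.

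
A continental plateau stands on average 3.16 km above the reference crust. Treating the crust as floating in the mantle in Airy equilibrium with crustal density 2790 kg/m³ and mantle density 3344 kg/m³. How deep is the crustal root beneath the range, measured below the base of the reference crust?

15.9 km

Isostatic balance requires: the weight of the topography is balanced by the buoyancy of the root, ρ_c h = (ρ_m − ρ_c) r.
r = h · ρ_c / (ρ_m − ρ_c) = 3.16 km × 2790 / (3344 − 2790) = 15.9 km.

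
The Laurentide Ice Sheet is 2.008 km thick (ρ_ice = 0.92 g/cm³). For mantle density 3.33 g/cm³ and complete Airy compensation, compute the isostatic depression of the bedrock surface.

For local isostatic compensation: the ice load ρ_ice t is balanced by mantle displaced below, ρ_m s.
s = t ρ_ice / ρ_m = 2.008 km × 0.92/3.33 = 0.555 km.

0.555 km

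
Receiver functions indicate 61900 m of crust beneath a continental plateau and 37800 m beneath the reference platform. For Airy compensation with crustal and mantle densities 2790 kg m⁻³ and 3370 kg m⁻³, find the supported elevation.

4150 m

Excess crust Δ = 61900 m − 37800 m = 24100 m, split between elevation h and root r with h + r = Δ.
Airy balance ρ_c h = (ρ_m − ρ_c) r gives r = h ρ_c/(ρ_m − ρ_c), so h (1 + ρ_c/(ρ_m − ρ_c)) = Δ, i.e. h = Δ (ρ_m − ρ_c)/ρ_m.
h = 24100 m × 580/3370 = 4150 m.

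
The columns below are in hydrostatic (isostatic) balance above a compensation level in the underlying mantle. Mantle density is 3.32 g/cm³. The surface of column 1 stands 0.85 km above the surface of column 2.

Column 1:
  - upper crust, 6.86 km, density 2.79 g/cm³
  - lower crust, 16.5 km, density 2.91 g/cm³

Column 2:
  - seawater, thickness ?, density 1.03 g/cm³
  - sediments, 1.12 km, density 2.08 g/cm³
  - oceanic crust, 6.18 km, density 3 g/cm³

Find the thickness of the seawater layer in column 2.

1.84 km

Take the compensation level at the base of the deeper column (depth z_c below the surface of column 1) and equate Σ ρ_i t_i down to z_c; mantle fills any gap and the z_c terms cancel.
Column 1: 6.86×2.79 + 16.5×2.91 + (z_c − 23.36)×3.32
Column 2: 0.85×0 + x×1.03 + 1.12×2.08 + 6.18×3 + (z_c − 0.85 − 7.3 − x)×3.32
The z_c×3.32 term appears on both sides and cancels. Collect the known terms of each column as K = Σ(ρt)_known − 3.32 × (depth of known layers): K_1 = 67.1544 − 3.32×23.36 = −10.4008; K_2 = 20.8696 − 3.32×(0.85 + 7.3) = −6.1884.
Balance: K_1 = K_2 − x×(3.32 − 1.03), so x = (K_2 − K_1)/(3.32 − 1.03) = 4.2124/2.29 = 1.84 km.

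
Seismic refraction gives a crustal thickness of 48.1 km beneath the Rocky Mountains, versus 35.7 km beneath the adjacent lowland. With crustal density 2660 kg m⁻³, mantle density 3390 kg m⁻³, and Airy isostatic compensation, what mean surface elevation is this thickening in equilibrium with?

2.67 km

Excess crust Δ = 48.1 km − 35.7 km = 12.4 km, split between elevation h and root r with h + r = Δ.
Airy balance ρ_c h = (ρ_m − ρ_c) r gives r = h ρ_c/(ρ_m − ρ_c), so h (1 + ρ_c/(ρ_m − ρ_c)) = Δ, i.e. h = Δ (ρ_m − ρ_c)/ρ_m.
h = 12.4 km × 730/3390 = 2.67 km.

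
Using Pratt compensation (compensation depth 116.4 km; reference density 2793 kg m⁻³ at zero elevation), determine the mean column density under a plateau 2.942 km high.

Pratt balance: ρ_ref D = ρ (D + h).
ρ = ρ_ref D/(D + h) = 2793 × 116.4 km/(116.4 km + 2.942 km) = 2720 kg m⁻³.

2720 kg m⁻³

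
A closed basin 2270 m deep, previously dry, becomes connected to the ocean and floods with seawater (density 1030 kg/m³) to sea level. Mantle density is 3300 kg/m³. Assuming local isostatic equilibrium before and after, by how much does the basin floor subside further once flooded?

1030 m

After flooding the water column is d + s deep. Its weight must equal the weight of mantle displaced by the extra subsidence s: (d + s) ρ_w = s ρ_m.
s = d ρ_w / (ρ_m − ρ_w) = 2270 m × 1030/(3300 − 1030) = 1030 m.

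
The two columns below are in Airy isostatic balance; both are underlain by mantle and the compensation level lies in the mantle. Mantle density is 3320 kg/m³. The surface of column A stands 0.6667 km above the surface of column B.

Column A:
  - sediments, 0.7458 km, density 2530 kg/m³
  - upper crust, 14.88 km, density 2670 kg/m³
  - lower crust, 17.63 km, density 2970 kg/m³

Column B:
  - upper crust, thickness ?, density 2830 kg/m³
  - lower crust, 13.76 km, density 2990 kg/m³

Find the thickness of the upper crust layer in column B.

19.7 km

Take the compensation level at the base of the deeper column (depth z_c below the surface of column A) and equate Σ ρ_i t_i down to z_c; mantle fills any gap and the z_c terms cancel.
Column A: 0.7458×2530 + 14.88×2670 + 17.63×2970 + (z_c − 33.2558)×3320
Column B: 0.6667×0 + x×2830 + 13.76×2990 + (z_c − 0.6667 − 13.76 − x)×3320
The z_c×3320 term appears on both sides and cancels. Collect the known terms of each column as K = Σ(ρt)_known − 3320 × (depth of known layers): K_A = 93977.574 − 3320×33.2558 = −16431.682; K_B = 41142.4 − 3320×(0.6667 + 13.76) = −6754.244.
Balance: K_A = K_B − x×(3320 − 2830), so x = (K_B − K_A)/(3320 − 2830) = 9677.44/490 = 19.7 km.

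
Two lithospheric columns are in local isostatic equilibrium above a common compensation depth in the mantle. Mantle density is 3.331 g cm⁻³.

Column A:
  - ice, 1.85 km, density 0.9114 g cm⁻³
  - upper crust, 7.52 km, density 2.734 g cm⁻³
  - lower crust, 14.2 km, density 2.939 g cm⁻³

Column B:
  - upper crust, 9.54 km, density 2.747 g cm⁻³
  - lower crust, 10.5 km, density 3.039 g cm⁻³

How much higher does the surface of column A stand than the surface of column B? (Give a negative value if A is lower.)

1.77 km

For any compensation level in the mantle, the mantle terms cancel and isostasy reduces to e = (Σt_A − Σt_B) − (Σ(ρt)_A − Σ(ρt)_B) / ρ_m.
Σt_A = 23.57 km; Σt_B = 20.04 km; Σ(ρt)_A = 63.97957; Σ(ρt)_B = 58.11588 (in km·g cm⁻³).
e = (23.57 − 20.04) − (63.97957 − 58.11588) / 3.331 = 1.77 km.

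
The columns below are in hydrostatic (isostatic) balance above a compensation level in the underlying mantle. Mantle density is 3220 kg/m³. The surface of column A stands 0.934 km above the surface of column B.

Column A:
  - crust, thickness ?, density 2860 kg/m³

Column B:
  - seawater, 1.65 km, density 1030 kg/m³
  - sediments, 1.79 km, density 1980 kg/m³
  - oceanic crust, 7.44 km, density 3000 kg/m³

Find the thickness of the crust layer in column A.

29.1 km

Take the compensation level at the base of the deeper column (depth z_c below the surface of column A) and equate Σ ρ_i t_i down to z_c; mantle fills any gap and the z_c terms cancel.
Column A: x×2860 + (z_c − 0 − x)×3220
Column B: 0.934×0 + 1.65×1030 + 1.79×1980 + 7.44×3000 + (z_c − 0.934 − 10.88)×3220
The z_c×3220 term appears on both sides and cancels. Collect the known terms of each column as K = Σ(ρt)_known − 3220 × (depth of known layers): K_A = 0 − 3220×0 = 0; K_B = 27563.7 − 3220×(0.934 + 10.88) = −10477.38.
Balance: K_A − x×(3220 − 2860) = K_B, so x = (K_A − K_B)/(3220 − 2860) = 10477.4/360 = 29.1 km.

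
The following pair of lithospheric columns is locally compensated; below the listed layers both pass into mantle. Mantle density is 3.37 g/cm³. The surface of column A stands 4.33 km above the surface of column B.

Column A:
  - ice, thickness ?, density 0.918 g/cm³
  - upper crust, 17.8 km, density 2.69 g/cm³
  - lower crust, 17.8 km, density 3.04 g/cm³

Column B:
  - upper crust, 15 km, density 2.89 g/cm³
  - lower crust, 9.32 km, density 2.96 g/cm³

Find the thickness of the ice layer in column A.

Take the compensation level at the base of the deeper column (depth z_c below the surface of column A) and equate Σ ρ_i t_i down to z_c; mantle fills any gap and the z_c terms cancel.
Column A: x×0.918 + 17.8×2.69 + 17.8×3.04 + (z_c − 35.6 − x)×3.37
Column B: 4.33×0 + 15×2.89 + 9.32×2.96 + (z_c − 4.33 − 24.32)×3.37
The z_c×3.37 term appears on both sides and cancels. Collect the known terms of each column as K = Σ(ρt)_known − 3.37 × (depth of known layers): K_A = 101.994 − 3.37×35.6 = −17.978; K_B = 70.9372 − 3.37×(4.33 + 24.32) = −25.6133.
Balance: K_A − x×(3.37 − 0.918) = K_B, so x = (K_A − K_B)/(3.37 − 0.918) = 7.6353/2.452 = 3.11 km.

3.11 km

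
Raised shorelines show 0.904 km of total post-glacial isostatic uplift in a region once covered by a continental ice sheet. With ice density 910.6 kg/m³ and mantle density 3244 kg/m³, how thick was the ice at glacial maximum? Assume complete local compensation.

3.22 km

u = t ρ_ice/ρ_m → t = u ρ_m/ρ_ice = 0.904 km × 3244/910.6 = 3.22 km.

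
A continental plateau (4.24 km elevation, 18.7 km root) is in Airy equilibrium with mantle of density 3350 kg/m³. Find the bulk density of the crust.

2730 kg/m³

ρ_c h = (ρ_m − ρ_c) r → ρ_c (h + r) = ρ_m r → ρ_c = ρ_m r / (h + r).
ρ_c = 3350 × 18.7 km / (4.24 km + 18.7 km) = 2730 kg/m³.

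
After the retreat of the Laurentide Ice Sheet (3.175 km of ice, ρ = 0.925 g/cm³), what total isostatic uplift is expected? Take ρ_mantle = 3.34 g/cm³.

Removing the load lets mantle flow back in; uplift u satisfies ρ_ice t = ρ_m u.
u = t ρ_ice/ρ_m = 3.175 km × 0.925/3.34 = 0.879 km.

0.879 km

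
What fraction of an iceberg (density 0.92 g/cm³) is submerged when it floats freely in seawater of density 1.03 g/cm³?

Submerged fraction = ρ_obj/ρ_fluid = 0.92/1.03 = 0.893.

0.893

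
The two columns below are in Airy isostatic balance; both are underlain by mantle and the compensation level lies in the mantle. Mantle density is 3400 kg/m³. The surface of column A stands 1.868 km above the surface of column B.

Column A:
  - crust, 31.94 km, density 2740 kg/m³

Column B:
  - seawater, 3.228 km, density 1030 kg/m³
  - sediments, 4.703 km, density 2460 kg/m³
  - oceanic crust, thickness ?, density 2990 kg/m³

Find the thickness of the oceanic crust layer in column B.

Take the compensation level at the base of the deeper column (depth z_c below the surface of column A) and equate Σ ρ_i t_i down to z_c; mantle fills any gap and the z_c terms cancel.
Column A: 31.94×2740 + (z_c − 31.94)×3400
Column B: 1.868×0 + 3.228×1030 + 4.703×2460 + x×2990 + (z_c − 1.868 − 7.931 − x)×3400
The z_c×3400 term appears on both sides and cancels. Collect the known terms of each column as K = Σ(ρt)_known − 3400 × (depth of known layers): K_A = 87515.6 − 3400×31.94 = −21080.4; K_B = 14894.22 − 3400×(1.868 + 7.931) = −18422.38.
Balance: K_A = K_B − x×(3400 − 2990), so x = (K_B − K_A)/(3400 − 2990) = 2658.02/410 = 6.48 km.

6.48 km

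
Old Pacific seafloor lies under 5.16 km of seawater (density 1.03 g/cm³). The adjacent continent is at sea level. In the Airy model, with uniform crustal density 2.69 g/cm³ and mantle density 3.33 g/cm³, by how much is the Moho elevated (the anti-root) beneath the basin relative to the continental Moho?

Isostatic balance requires: replacing crust with seawater at the top is compensated by replacing crust with mantle at the base: d (ρ_c − ρ_w) = a (ρ_m − ρ_c).
a = d (ρ_c − ρ_w)/(ρ_m − ρ_c) = 5.16 km × 1.66/0.64 = 13.4 km.

13.4 km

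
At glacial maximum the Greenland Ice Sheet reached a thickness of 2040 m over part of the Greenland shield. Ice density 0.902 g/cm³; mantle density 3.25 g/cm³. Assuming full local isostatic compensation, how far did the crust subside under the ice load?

Isostatic balance requires: the ice load ρ_ice t is balanced by mantle displaced below, ρ_m s.
s = t ρ_ice / ρ_m = 2040 m × 0.902/3.25 = 566 m.

566 m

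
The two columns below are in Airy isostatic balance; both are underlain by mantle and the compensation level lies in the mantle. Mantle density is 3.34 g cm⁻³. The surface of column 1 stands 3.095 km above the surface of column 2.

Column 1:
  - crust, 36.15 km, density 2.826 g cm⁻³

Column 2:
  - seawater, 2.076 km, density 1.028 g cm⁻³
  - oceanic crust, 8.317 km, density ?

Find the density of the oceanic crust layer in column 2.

Take the compensation level at the base of the deeper column (depth z_c below the surface of column 1) and equate Σ ρ_i t_i down to z_c; mantle fills any gap and the z_c terms cancel.
Column 1: 36.15×2.826 + (z_c − 36.15)×3.34
Column 2: 3.095×0 + 2.076×1.028 + 8.317×ρ + (z_c − 3.095 − 10.393)×3.34
The z_c×3.34 term appears on both sides and cancels. Collect the known terms of each column as K = Σ(ρt)_known − 3.34 × (depth of known layers): K_1 = 102.1599 − 3.34×36.15 = −18.5811; K_2 = 2.134128 − 3.34×(3.095 + 10.393) = −42.915792.
Balance: K_1 = K_2 + 8.317×ρ, so ρ = (K_1 − K_2)/8.317 = 24.3347/8.317 = 2.93 g cm⁻³.

2.93 g cm⁻³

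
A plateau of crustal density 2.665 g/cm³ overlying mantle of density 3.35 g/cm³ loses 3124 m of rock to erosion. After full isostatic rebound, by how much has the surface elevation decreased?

639 m

Rebound u = e ρ_c/ρ_m = 3124 m × 2.665/3.35 = 2485 m.
Net surface drop = e − u = 3124 m − 2485 m = e (ρ_m − ρ_c)/ρ_m = 639 m.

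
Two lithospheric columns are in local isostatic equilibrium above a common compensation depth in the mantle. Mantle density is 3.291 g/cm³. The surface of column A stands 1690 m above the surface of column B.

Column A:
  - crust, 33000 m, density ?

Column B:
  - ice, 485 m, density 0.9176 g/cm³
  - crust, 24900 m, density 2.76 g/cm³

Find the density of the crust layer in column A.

2.69 g/cm³

Take the compensation level at the base of the deeper column (depth z_c below the surface of column A) and equate Σ ρ_i t_i down to z_c; mantle fills any gap and the z_c terms cancel.
Column A: 33000×ρ + (z_c − 33000)×3.291
Column B: 1690×0 + 485×0.9176 + 24900×2.76 + (z_c − 1690 − 25385)×3.291
The z_c×3.291 term appears on both sides and cancels. Collect the known terms of each column as K = Σ(ρt)_known − 3.291 × (depth of known layers): K_A = 0 − 3.291×33000 = −108603; K_B = 69169.036 − 3.291×(1690 + 25385) = −19934.789.
Balance: K_A + 33000×ρ = K_B, so ρ = (K_B − K_A)/33000 = 88668.2/33000 = 2.69 g/cm³.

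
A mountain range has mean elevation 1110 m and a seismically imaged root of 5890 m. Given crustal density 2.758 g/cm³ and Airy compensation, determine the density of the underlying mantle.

3.28 g/cm³

Airy balance: ρ_c h = (ρ_m − ρ_c) r → ρ_m = ρ_c (1 + h/r).
ρ_m = 2.758 × (1 + 1110 m/5890 m) = 3.28 g/cm³.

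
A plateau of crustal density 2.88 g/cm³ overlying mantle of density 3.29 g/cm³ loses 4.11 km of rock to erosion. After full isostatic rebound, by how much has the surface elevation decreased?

0.512 km

Rebound u = e ρ_c/ρ_m = 4.11 km × 2.88/3.29 = 3.598 km.
Net surface drop = e − u = 4.11 km − 3.598 km = e (ρ_m − ρ_c)/ρ_m = 0.512 km.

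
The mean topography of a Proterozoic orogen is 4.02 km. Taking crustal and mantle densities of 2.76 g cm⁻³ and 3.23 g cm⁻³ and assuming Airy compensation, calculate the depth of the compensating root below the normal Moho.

By Archimedes' principle applied to the lithosphere: the weight of the topography is balanced by the buoyancy of the root, ρ_c h = (ρ_m − ρ_c) r.
r = h · ρ_c / (ρ_m − ρ_c) = 4.02 km × 2.76 / (3.23 − 2.76) = 23.6 km.

23.6 km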